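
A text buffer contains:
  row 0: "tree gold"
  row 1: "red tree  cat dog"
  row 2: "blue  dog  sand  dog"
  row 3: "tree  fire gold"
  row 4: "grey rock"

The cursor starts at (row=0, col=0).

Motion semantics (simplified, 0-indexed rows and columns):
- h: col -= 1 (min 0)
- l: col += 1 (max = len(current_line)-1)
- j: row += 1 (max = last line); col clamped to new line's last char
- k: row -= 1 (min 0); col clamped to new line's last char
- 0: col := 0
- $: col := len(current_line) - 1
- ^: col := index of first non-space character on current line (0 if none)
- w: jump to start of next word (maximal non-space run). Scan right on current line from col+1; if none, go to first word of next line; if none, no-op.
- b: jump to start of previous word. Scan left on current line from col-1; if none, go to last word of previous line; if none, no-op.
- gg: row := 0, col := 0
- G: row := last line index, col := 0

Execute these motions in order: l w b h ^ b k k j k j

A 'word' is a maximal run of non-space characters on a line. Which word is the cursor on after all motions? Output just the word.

After 1 (l): row=0 col=1 char='r'
After 2 (w): row=0 col=5 char='g'
After 3 (b): row=0 col=0 char='t'
After 4 (h): row=0 col=0 char='t'
After 5 (^): row=0 col=0 char='t'
After 6 (b): row=0 col=0 char='t'
After 7 (k): row=0 col=0 char='t'
After 8 (k): row=0 col=0 char='t'
After 9 (j): row=1 col=0 char='r'
After 10 (k): row=0 col=0 char='t'
After 11 (j): row=1 col=0 char='r'

Answer: red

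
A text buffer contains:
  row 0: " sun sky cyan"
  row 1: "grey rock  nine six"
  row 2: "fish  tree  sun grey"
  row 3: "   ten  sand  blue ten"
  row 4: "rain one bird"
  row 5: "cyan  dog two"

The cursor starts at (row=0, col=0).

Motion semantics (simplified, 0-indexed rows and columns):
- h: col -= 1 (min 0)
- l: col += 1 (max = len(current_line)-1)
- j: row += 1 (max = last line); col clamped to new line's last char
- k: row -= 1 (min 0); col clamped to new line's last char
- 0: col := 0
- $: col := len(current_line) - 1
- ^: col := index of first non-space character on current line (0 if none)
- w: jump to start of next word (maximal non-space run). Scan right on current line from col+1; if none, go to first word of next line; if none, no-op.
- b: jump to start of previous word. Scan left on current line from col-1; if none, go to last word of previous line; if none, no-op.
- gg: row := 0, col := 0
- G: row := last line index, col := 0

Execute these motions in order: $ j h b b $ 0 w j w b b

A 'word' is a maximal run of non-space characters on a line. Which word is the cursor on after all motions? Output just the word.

Answer: six

Derivation:
After 1 ($): row=0 col=12 char='n'
After 2 (j): row=1 col=12 char='i'
After 3 (h): row=1 col=11 char='n'
After 4 (b): row=1 col=5 char='r'
After 5 (b): row=1 col=0 char='g'
After 6 ($): row=1 col=18 char='x'
After 7 (0): row=1 col=0 char='g'
After 8 (w): row=1 col=5 char='r'
After 9 (j): row=2 col=5 char='_'
After 10 (w): row=2 col=6 char='t'
After 11 (b): row=2 col=0 char='f'
After 12 (b): row=1 col=16 char='s'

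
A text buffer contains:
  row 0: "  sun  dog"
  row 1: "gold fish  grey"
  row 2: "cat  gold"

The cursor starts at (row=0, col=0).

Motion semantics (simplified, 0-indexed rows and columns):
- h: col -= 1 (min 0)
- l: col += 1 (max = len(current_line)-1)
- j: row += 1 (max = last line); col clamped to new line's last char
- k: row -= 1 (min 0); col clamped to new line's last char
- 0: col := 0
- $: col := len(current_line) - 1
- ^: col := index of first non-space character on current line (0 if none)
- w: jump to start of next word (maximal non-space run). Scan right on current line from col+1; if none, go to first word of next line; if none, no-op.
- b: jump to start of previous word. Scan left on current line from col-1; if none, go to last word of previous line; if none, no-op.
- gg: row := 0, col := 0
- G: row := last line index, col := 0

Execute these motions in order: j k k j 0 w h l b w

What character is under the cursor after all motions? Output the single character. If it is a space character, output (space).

After 1 (j): row=1 col=0 char='g'
After 2 (k): row=0 col=0 char='_'
After 3 (k): row=0 col=0 char='_'
After 4 (j): row=1 col=0 char='g'
After 5 (0): row=1 col=0 char='g'
After 6 (w): row=1 col=5 char='f'
After 7 (h): row=1 col=4 char='_'
After 8 (l): row=1 col=5 char='f'
After 9 (b): row=1 col=0 char='g'
After 10 (w): row=1 col=5 char='f'

Answer: f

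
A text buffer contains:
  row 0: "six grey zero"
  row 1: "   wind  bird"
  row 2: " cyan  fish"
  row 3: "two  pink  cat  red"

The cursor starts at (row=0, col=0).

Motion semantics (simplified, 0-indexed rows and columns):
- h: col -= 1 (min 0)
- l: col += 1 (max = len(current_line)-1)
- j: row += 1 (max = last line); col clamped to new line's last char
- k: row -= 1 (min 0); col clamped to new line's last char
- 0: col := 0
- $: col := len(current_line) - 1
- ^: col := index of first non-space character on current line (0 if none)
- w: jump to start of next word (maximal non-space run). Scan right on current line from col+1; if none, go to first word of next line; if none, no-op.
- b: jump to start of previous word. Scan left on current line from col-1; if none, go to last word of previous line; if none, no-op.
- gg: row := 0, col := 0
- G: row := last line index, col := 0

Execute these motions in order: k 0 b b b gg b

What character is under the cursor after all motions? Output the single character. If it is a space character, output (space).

After 1 (k): row=0 col=0 char='s'
After 2 (0): row=0 col=0 char='s'
After 3 (b): row=0 col=0 char='s'
After 4 (b): row=0 col=0 char='s'
After 5 (b): row=0 col=0 char='s'
After 6 (gg): row=0 col=0 char='s'
After 7 (b): row=0 col=0 char='s'

Answer: s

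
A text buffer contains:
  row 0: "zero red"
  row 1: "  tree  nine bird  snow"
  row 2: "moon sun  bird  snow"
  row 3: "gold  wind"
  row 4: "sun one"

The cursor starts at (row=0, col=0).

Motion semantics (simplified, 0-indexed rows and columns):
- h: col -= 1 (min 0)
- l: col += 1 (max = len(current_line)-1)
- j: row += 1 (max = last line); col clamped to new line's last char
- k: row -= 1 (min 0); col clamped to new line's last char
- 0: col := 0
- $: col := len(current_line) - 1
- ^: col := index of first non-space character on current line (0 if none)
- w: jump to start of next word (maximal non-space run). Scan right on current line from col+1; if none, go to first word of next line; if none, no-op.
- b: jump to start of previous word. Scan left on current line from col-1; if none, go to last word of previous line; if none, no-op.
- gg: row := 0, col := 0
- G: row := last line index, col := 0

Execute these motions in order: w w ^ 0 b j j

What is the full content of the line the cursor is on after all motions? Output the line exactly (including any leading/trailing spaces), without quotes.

Answer: moon sun  bird  snow

Derivation:
After 1 (w): row=0 col=5 char='r'
After 2 (w): row=1 col=2 char='t'
After 3 (^): row=1 col=2 char='t'
After 4 (0): row=1 col=0 char='_'
After 5 (b): row=0 col=5 char='r'
After 6 (j): row=1 col=5 char='e'
After 7 (j): row=2 col=5 char='s'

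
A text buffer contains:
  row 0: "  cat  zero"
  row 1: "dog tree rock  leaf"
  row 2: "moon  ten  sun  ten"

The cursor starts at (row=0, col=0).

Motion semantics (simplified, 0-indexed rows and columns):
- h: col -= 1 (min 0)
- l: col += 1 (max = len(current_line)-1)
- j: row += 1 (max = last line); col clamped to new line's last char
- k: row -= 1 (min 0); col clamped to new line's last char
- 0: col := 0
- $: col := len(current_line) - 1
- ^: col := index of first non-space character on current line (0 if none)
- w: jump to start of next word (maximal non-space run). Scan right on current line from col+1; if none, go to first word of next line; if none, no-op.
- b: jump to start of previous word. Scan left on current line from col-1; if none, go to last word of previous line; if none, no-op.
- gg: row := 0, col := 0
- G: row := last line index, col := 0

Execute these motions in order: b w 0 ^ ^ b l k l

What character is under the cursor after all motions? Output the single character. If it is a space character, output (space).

After 1 (b): row=0 col=0 char='_'
After 2 (w): row=0 col=2 char='c'
After 3 (0): row=0 col=0 char='_'
After 4 (^): row=0 col=2 char='c'
After 5 (^): row=0 col=2 char='c'
After 6 (b): row=0 col=2 char='c'
After 7 (l): row=0 col=3 char='a'
After 8 (k): row=0 col=3 char='a'
After 9 (l): row=0 col=4 char='t'

Answer: t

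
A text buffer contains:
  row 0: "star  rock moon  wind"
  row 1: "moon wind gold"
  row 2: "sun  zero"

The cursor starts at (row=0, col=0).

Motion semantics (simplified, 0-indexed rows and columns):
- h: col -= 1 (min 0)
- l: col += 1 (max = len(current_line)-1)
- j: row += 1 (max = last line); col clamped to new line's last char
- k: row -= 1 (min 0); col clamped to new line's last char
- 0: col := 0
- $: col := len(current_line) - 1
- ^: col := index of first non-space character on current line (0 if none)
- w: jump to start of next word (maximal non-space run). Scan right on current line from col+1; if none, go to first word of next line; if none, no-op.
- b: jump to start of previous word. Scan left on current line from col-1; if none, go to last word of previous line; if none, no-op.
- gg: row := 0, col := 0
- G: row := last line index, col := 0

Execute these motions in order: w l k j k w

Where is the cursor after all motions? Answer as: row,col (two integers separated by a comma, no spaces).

Answer: 0,11

Derivation:
After 1 (w): row=0 col=6 char='r'
After 2 (l): row=0 col=7 char='o'
After 3 (k): row=0 col=7 char='o'
After 4 (j): row=1 col=7 char='n'
After 5 (k): row=0 col=7 char='o'
After 6 (w): row=0 col=11 char='m'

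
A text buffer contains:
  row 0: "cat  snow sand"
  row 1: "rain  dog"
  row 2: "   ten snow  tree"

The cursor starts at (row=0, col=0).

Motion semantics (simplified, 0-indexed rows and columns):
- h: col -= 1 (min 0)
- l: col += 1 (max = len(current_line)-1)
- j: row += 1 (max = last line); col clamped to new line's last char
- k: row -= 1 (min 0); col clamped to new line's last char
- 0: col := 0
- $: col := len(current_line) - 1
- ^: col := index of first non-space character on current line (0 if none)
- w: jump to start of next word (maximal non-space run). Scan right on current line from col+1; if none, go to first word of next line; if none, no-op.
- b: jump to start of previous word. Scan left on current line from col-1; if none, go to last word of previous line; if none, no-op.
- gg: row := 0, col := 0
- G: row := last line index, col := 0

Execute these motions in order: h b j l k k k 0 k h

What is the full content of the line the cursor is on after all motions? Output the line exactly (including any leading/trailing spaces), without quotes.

Answer: cat  snow sand

Derivation:
After 1 (h): row=0 col=0 char='c'
After 2 (b): row=0 col=0 char='c'
After 3 (j): row=1 col=0 char='r'
After 4 (l): row=1 col=1 char='a'
After 5 (k): row=0 col=1 char='a'
After 6 (k): row=0 col=1 char='a'
After 7 (k): row=0 col=1 char='a'
After 8 (0): row=0 col=0 char='c'
After 9 (k): row=0 col=0 char='c'
After 10 (h): row=0 col=0 char='c'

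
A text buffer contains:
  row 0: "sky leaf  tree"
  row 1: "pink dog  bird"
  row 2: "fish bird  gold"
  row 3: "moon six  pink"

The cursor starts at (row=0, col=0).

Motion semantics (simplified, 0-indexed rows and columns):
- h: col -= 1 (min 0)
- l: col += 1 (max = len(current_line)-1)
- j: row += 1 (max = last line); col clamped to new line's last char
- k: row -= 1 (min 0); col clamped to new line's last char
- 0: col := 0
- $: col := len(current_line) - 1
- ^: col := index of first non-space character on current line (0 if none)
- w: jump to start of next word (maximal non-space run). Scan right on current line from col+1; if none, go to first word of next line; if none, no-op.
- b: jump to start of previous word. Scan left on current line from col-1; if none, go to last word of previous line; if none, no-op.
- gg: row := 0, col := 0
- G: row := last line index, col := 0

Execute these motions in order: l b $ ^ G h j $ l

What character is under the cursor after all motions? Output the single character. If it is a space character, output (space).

After 1 (l): row=0 col=1 char='k'
After 2 (b): row=0 col=0 char='s'
After 3 ($): row=0 col=13 char='e'
After 4 (^): row=0 col=0 char='s'
After 5 (G): row=3 col=0 char='m'
After 6 (h): row=3 col=0 char='m'
After 7 (j): row=3 col=0 char='m'
After 8 ($): row=3 col=13 char='k'
After 9 (l): row=3 col=13 char='k'

Answer: k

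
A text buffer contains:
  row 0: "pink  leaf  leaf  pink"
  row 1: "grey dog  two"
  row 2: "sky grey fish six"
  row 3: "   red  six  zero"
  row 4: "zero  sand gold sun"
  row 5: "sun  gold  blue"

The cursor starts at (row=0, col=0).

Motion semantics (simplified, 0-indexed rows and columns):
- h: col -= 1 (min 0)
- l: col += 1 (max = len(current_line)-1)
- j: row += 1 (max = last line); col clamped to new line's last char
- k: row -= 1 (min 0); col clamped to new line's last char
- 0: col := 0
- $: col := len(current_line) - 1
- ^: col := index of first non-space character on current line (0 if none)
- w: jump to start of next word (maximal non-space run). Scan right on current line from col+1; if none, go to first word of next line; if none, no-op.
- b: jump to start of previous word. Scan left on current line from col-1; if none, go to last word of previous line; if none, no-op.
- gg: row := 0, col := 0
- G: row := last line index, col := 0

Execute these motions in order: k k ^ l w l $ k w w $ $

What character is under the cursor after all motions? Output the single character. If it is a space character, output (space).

After 1 (k): row=0 col=0 char='p'
After 2 (k): row=0 col=0 char='p'
After 3 (^): row=0 col=0 char='p'
After 4 (l): row=0 col=1 char='i'
After 5 (w): row=0 col=6 char='l'
After 6 (l): row=0 col=7 char='e'
After 7 ($): row=0 col=21 char='k'
After 8 (k): row=0 col=21 char='k'
After 9 (w): row=1 col=0 char='g'
After 10 (w): row=1 col=5 char='d'
After 11 ($): row=1 col=12 char='o'
After 12 ($): row=1 col=12 char='o'

Answer: o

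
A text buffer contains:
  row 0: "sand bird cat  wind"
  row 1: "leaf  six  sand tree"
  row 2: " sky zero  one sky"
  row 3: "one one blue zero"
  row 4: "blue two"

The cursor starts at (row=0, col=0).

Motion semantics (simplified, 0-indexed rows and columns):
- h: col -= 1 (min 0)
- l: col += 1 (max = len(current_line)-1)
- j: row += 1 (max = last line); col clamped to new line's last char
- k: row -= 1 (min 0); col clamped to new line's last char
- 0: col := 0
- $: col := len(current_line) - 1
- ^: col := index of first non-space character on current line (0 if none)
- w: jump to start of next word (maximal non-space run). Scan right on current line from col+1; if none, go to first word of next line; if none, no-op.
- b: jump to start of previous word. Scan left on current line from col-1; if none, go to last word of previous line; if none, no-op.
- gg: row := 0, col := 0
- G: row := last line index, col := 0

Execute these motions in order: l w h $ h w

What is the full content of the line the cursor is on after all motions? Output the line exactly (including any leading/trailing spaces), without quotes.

After 1 (l): row=0 col=1 char='a'
After 2 (w): row=0 col=5 char='b'
After 3 (h): row=0 col=4 char='_'
After 4 ($): row=0 col=18 char='d'
After 5 (h): row=0 col=17 char='n'
After 6 (w): row=1 col=0 char='l'

Answer: leaf  six  sand tree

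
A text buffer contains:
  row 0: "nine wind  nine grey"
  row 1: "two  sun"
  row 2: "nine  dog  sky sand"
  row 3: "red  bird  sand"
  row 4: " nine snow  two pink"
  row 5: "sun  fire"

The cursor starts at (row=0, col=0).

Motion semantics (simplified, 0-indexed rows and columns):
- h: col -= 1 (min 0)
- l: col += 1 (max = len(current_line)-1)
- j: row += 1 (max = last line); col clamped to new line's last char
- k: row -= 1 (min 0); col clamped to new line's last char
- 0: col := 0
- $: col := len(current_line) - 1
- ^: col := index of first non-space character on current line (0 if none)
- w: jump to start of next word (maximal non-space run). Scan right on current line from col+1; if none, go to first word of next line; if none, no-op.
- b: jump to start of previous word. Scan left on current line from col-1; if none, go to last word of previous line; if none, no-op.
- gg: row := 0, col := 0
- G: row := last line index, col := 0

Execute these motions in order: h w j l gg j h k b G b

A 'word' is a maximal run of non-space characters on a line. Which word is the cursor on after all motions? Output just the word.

After 1 (h): row=0 col=0 char='n'
After 2 (w): row=0 col=5 char='w'
After 3 (j): row=1 col=5 char='s'
After 4 (l): row=1 col=6 char='u'
After 5 (gg): row=0 col=0 char='n'
After 6 (j): row=1 col=0 char='t'
After 7 (h): row=1 col=0 char='t'
After 8 (k): row=0 col=0 char='n'
After 9 (b): row=0 col=0 char='n'
After 10 (G): row=5 col=0 char='s'
After 11 (b): row=4 col=16 char='p'

Answer: pink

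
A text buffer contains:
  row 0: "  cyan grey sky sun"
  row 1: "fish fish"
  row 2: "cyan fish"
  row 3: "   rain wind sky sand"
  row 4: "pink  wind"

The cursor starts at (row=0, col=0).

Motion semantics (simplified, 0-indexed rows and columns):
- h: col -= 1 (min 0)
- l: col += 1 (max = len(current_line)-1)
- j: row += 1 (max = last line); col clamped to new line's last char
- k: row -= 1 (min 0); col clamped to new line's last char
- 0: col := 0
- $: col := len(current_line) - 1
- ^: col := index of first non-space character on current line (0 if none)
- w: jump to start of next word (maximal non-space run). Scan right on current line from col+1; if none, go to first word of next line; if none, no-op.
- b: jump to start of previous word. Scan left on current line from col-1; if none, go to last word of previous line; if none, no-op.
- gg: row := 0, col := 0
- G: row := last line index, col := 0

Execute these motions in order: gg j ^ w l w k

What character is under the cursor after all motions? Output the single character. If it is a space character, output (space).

Answer: f

Derivation:
After 1 (gg): row=0 col=0 char='_'
After 2 (j): row=1 col=0 char='f'
After 3 (^): row=1 col=0 char='f'
After 4 (w): row=1 col=5 char='f'
After 5 (l): row=1 col=6 char='i'
After 6 (w): row=2 col=0 char='c'
After 7 (k): row=1 col=0 char='f'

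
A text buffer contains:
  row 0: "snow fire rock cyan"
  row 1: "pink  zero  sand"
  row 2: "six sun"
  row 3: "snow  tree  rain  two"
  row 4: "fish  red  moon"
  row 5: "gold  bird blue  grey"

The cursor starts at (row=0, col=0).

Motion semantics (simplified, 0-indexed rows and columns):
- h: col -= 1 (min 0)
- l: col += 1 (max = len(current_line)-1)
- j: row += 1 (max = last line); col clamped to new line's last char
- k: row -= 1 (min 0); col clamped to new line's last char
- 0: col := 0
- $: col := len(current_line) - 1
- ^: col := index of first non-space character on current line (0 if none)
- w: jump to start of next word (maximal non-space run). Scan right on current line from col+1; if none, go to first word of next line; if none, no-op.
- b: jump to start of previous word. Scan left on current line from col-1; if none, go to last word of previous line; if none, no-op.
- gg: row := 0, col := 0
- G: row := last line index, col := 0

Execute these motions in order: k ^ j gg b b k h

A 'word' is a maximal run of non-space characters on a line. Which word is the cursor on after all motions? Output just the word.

After 1 (k): row=0 col=0 char='s'
After 2 (^): row=0 col=0 char='s'
After 3 (j): row=1 col=0 char='p'
After 4 (gg): row=0 col=0 char='s'
After 5 (b): row=0 col=0 char='s'
After 6 (b): row=0 col=0 char='s'
After 7 (k): row=0 col=0 char='s'
After 8 (h): row=0 col=0 char='s'

Answer: snow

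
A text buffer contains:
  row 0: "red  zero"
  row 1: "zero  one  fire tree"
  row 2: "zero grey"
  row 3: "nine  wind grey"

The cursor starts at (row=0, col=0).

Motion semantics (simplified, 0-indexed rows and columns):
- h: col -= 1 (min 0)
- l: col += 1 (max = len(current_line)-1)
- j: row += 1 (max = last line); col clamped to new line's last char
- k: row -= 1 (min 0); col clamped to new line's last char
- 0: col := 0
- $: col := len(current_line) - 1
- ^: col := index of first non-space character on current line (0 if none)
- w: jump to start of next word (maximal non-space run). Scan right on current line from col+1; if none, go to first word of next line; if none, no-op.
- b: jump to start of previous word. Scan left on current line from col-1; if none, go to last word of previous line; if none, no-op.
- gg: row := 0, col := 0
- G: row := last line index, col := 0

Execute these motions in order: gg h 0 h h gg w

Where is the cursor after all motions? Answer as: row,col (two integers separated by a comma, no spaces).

Answer: 0,5

Derivation:
After 1 (gg): row=0 col=0 char='r'
After 2 (h): row=0 col=0 char='r'
After 3 (0): row=0 col=0 char='r'
After 4 (h): row=0 col=0 char='r'
After 5 (h): row=0 col=0 char='r'
After 6 (gg): row=0 col=0 char='r'
After 7 (w): row=0 col=5 char='z'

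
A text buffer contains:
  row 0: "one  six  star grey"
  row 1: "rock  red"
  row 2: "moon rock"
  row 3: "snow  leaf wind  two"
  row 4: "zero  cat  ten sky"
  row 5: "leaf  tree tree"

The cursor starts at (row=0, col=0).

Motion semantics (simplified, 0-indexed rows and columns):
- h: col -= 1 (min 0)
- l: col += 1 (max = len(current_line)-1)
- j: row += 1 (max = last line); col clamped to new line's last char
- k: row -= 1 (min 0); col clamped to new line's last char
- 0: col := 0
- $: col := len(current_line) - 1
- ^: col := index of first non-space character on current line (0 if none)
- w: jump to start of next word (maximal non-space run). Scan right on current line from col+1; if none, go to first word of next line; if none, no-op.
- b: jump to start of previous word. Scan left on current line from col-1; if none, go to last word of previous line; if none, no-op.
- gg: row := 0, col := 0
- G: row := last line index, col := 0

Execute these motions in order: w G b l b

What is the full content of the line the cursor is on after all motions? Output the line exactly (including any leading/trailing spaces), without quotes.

Answer: zero  cat  ten sky

Derivation:
After 1 (w): row=0 col=5 char='s'
After 2 (G): row=5 col=0 char='l'
After 3 (b): row=4 col=15 char='s'
After 4 (l): row=4 col=16 char='k'
After 5 (b): row=4 col=15 char='s'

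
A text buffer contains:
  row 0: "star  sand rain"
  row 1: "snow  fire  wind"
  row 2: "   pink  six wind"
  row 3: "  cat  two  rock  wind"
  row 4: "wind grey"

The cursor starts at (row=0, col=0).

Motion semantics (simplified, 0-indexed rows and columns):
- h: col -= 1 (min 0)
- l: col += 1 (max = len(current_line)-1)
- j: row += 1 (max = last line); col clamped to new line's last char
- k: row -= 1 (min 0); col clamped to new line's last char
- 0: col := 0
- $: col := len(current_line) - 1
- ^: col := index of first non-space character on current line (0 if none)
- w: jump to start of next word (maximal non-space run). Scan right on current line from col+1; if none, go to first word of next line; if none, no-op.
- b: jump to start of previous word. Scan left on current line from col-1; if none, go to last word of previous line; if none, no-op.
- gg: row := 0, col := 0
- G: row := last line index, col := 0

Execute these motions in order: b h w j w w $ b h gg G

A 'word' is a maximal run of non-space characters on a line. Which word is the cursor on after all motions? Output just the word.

Answer: wind

Derivation:
After 1 (b): row=0 col=0 char='s'
After 2 (h): row=0 col=0 char='s'
After 3 (w): row=0 col=6 char='s'
After 4 (j): row=1 col=6 char='f'
After 5 (w): row=1 col=12 char='w'
After 6 (w): row=2 col=3 char='p'
After 7 ($): row=2 col=16 char='d'
After 8 (b): row=2 col=13 char='w'
After 9 (h): row=2 col=12 char='_'
After 10 (gg): row=0 col=0 char='s'
After 11 (G): row=4 col=0 char='w'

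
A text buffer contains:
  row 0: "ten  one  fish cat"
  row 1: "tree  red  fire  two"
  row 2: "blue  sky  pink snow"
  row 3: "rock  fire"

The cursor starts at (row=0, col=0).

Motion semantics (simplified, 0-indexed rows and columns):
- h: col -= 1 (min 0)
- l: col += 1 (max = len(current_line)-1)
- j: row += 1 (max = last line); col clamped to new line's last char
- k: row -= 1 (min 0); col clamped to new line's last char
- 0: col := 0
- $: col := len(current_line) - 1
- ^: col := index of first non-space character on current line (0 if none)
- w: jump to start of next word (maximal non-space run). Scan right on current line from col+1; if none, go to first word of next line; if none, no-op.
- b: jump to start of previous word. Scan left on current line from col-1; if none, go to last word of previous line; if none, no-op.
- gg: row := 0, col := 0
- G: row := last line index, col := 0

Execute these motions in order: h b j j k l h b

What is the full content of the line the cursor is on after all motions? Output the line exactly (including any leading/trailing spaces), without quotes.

After 1 (h): row=0 col=0 char='t'
After 2 (b): row=0 col=0 char='t'
After 3 (j): row=1 col=0 char='t'
After 4 (j): row=2 col=0 char='b'
After 5 (k): row=1 col=0 char='t'
After 6 (l): row=1 col=1 char='r'
After 7 (h): row=1 col=0 char='t'
After 8 (b): row=0 col=15 char='c'

Answer: ten  one  fish cat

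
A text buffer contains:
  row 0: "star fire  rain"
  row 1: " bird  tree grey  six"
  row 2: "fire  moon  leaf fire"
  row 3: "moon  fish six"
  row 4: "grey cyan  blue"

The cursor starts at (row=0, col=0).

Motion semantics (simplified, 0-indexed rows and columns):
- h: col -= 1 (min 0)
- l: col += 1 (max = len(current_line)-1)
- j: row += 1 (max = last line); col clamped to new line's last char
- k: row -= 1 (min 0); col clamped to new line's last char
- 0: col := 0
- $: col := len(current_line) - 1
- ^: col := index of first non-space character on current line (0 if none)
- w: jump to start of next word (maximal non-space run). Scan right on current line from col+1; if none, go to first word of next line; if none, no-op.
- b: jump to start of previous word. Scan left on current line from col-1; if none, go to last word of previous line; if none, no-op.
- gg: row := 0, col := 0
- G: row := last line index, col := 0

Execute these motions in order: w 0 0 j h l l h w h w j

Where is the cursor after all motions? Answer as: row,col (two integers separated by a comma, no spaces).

After 1 (w): row=0 col=5 char='f'
After 2 (0): row=0 col=0 char='s'
After 3 (0): row=0 col=0 char='s'
After 4 (j): row=1 col=0 char='_'
After 5 (h): row=1 col=0 char='_'
After 6 (l): row=1 col=1 char='b'
After 7 (l): row=1 col=2 char='i'
After 8 (h): row=1 col=1 char='b'
After 9 (w): row=1 col=7 char='t'
After 10 (h): row=1 col=6 char='_'
After 11 (w): row=1 col=7 char='t'
After 12 (j): row=2 col=7 char='o'

Answer: 2,7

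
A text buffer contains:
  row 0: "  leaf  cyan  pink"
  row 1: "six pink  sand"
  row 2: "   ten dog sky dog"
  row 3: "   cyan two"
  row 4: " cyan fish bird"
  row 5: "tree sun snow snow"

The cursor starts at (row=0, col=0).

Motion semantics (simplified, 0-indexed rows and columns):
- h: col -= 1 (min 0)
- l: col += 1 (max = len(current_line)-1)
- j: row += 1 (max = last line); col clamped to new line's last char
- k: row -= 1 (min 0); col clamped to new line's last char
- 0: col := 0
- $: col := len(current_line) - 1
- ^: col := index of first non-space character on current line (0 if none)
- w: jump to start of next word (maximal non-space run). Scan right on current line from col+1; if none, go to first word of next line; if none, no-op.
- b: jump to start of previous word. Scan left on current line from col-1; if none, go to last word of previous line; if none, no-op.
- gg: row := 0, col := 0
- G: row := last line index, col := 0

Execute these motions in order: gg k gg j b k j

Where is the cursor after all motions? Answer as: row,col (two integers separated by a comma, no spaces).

After 1 (gg): row=0 col=0 char='_'
After 2 (k): row=0 col=0 char='_'
After 3 (gg): row=0 col=0 char='_'
After 4 (j): row=1 col=0 char='s'
After 5 (b): row=0 col=14 char='p'
After 6 (k): row=0 col=14 char='p'
After 7 (j): row=1 col=13 char='d'

Answer: 1,13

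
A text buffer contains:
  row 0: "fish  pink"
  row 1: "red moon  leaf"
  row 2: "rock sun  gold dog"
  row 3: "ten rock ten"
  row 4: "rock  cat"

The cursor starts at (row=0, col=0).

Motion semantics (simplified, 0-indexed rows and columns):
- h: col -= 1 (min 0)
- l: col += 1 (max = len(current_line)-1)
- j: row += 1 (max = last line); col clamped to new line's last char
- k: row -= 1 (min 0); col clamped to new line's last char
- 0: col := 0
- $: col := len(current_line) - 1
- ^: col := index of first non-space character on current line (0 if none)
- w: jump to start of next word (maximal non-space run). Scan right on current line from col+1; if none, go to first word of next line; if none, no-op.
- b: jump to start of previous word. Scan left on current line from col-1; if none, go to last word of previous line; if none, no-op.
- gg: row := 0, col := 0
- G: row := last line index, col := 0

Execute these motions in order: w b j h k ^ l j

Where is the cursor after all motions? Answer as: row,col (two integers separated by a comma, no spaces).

Answer: 1,1

Derivation:
After 1 (w): row=0 col=6 char='p'
After 2 (b): row=0 col=0 char='f'
After 3 (j): row=1 col=0 char='r'
After 4 (h): row=1 col=0 char='r'
After 5 (k): row=0 col=0 char='f'
After 6 (^): row=0 col=0 char='f'
After 7 (l): row=0 col=1 char='i'
After 8 (j): row=1 col=1 char='e'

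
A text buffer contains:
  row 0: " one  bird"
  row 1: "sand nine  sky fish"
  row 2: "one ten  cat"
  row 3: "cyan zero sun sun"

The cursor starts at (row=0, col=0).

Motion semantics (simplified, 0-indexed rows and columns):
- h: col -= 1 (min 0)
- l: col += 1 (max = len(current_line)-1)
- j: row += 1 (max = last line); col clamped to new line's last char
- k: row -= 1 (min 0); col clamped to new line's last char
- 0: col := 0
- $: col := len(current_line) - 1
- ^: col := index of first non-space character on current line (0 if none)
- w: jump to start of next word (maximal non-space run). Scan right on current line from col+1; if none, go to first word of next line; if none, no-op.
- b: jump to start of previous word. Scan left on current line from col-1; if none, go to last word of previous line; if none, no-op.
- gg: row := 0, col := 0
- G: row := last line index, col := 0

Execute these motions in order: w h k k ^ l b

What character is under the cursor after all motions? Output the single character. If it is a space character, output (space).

Answer: o

Derivation:
After 1 (w): row=0 col=1 char='o'
After 2 (h): row=0 col=0 char='_'
After 3 (k): row=0 col=0 char='_'
After 4 (k): row=0 col=0 char='_'
After 5 (^): row=0 col=1 char='o'
After 6 (l): row=0 col=2 char='n'
After 7 (b): row=0 col=1 char='o'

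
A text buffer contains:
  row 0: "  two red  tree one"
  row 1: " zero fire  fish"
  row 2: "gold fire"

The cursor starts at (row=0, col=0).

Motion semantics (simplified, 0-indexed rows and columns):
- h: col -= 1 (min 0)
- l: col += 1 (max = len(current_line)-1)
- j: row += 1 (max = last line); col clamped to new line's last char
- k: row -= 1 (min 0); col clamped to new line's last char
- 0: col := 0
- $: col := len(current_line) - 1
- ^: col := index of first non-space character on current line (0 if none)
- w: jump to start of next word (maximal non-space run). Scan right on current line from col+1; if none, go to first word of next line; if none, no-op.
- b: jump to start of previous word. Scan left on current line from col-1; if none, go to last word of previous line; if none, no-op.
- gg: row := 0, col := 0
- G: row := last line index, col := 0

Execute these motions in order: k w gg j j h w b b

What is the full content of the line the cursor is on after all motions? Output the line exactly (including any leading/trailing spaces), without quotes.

Answer:  zero fire  fish

Derivation:
After 1 (k): row=0 col=0 char='_'
After 2 (w): row=0 col=2 char='t'
After 3 (gg): row=0 col=0 char='_'
After 4 (j): row=1 col=0 char='_'
After 5 (j): row=2 col=0 char='g'
After 6 (h): row=2 col=0 char='g'
After 7 (w): row=2 col=5 char='f'
After 8 (b): row=2 col=0 char='g'
After 9 (b): row=1 col=12 char='f'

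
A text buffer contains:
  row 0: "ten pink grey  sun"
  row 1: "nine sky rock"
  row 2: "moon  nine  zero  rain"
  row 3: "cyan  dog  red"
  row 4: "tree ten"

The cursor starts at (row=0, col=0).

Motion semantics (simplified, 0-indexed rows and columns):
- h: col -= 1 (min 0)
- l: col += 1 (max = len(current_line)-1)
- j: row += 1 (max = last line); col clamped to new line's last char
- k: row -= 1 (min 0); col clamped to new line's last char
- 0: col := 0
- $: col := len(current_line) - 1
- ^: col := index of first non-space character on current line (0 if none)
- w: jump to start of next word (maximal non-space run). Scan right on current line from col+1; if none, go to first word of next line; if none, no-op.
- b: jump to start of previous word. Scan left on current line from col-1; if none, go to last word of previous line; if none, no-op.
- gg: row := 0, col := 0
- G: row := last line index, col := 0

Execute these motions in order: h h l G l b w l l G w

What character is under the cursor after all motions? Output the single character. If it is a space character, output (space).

After 1 (h): row=0 col=0 char='t'
After 2 (h): row=0 col=0 char='t'
After 3 (l): row=0 col=1 char='e'
After 4 (G): row=4 col=0 char='t'
After 5 (l): row=4 col=1 char='r'
After 6 (b): row=4 col=0 char='t'
After 7 (w): row=4 col=5 char='t'
After 8 (l): row=4 col=6 char='e'
After 9 (l): row=4 col=7 char='n'
After 10 (G): row=4 col=0 char='t'
After 11 (w): row=4 col=5 char='t'

Answer: t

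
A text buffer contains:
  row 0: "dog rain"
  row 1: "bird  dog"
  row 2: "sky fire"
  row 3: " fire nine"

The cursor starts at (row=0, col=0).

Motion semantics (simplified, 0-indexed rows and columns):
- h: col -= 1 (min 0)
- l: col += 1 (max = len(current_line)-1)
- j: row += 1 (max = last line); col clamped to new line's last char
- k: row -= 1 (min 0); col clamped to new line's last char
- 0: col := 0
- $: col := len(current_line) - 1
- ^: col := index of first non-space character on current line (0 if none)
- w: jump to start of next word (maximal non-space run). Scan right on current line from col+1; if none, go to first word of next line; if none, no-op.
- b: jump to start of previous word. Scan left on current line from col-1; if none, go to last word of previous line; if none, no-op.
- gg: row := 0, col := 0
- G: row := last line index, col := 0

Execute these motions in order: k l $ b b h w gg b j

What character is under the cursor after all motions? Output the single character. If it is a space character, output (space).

Answer: b

Derivation:
After 1 (k): row=0 col=0 char='d'
After 2 (l): row=0 col=1 char='o'
After 3 ($): row=0 col=7 char='n'
After 4 (b): row=0 col=4 char='r'
After 5 (b): row=0 col=0 char='d'
After 6 (h): row=0 col=0 char='d'
After 7 (w): row=0 col=4 char='r'
After 8 (gg): row=0 col=0 char='d'
After 9 (b): row=0 col=0 char='d'
After 10 (j): row=1 col=0 char='b'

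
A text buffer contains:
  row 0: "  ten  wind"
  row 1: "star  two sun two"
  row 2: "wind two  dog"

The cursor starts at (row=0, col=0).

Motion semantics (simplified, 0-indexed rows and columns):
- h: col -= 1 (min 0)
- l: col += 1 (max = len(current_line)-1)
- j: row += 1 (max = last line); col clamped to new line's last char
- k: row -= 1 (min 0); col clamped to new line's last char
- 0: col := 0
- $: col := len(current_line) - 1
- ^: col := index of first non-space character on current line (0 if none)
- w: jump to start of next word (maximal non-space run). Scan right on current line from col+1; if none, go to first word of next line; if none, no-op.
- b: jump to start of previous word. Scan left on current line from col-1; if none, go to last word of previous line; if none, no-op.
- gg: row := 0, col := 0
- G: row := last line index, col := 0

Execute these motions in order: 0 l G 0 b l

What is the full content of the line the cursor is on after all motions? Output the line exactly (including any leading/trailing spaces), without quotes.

Answer: star  two sun two

Derivation:
After 1 (0): row=0 col=0 char='_'
After 2 (l): row=0 col=1 char='_'
After 3 (G): row=2 col=0 char='w'
After 4 (0): row=2 col=0 char='w'
After 5 (b): row=1 col=14 char='t'
After 6 (l): row=1 col=15 char='w'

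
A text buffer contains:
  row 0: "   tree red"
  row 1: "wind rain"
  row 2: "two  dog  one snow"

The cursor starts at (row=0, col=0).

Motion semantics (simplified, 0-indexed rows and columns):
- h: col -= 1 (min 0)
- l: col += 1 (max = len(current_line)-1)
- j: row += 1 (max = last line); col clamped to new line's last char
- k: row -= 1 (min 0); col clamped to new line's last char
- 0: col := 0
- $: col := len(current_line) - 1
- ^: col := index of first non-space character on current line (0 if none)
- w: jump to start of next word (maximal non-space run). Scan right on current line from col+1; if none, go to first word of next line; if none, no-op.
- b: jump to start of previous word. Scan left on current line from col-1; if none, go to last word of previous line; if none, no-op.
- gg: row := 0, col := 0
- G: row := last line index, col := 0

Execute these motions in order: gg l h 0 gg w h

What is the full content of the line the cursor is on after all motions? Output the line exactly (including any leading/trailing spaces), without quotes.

After 1 (gg): row=0 col=0 char='_'
After 2 (l): row=0 col=1 char='_'
After 3 (h): row=0 col=0 char='_'
After 4 (0): row=0 col=0 char='_'
After 5 (gg): row=0 col=0 char='_'
After 6 (w): row=0 col=3 char='t'
After 7 (h): row=0 col=2 char='_'

Answer:    tree red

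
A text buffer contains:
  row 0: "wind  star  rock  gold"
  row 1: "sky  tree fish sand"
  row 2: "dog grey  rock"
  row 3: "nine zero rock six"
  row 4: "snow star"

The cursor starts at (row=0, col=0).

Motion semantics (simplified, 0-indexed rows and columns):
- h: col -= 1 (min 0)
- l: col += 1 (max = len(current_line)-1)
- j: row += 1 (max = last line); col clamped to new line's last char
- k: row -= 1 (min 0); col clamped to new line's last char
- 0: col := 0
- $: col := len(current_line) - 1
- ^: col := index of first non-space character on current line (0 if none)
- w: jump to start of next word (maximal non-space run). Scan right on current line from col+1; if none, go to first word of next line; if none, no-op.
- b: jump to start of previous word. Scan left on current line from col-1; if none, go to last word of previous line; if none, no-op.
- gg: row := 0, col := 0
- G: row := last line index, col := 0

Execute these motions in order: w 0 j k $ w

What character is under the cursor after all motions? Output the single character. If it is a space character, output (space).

Answer: s

Derivation:
After 1 (w): row=0 col=6 char='s'
After 2 (0): row=0 col=0 char='w'
After 3 (j): row=1 col=0 char='s'
After 4 (k): row=0 col=0 char='w'
After 5 ($): row=0 col=21 char='d'
After 6 (w): row=1 col=0 char='s'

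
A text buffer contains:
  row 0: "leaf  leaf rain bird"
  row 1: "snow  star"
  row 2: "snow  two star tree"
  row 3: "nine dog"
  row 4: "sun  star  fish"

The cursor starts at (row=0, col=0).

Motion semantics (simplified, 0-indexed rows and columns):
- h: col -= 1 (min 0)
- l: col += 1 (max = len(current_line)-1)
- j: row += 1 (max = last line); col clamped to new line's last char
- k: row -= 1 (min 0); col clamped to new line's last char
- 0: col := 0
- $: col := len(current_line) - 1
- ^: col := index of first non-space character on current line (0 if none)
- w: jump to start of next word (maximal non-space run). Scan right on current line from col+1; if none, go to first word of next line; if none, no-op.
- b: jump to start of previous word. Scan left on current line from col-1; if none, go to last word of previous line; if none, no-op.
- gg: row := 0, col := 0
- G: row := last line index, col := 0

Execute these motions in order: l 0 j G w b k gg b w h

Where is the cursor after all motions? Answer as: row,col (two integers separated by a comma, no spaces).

After 1 (l): row=0 col=1 char='e'
After 2 (0): row=0 col=0 char='l'
After 3 (j): row=1 col=0 char='s'
After 4 (G): row=4 col=0 char='s'
After 5 (w): row=4 col=5 char='s'
After 6 (b): row=4 col=0 char='s'
After 7 (k): row=3 col=0 char='n'
After 8 (gg): row=0 col=0 char='l'
After 9 (b): row=0 col=0 char='l'
After 10 (w): row=0 col=6 char='l'
After 11 (h): row=0 col=5 char='_'

Answer: 0,5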